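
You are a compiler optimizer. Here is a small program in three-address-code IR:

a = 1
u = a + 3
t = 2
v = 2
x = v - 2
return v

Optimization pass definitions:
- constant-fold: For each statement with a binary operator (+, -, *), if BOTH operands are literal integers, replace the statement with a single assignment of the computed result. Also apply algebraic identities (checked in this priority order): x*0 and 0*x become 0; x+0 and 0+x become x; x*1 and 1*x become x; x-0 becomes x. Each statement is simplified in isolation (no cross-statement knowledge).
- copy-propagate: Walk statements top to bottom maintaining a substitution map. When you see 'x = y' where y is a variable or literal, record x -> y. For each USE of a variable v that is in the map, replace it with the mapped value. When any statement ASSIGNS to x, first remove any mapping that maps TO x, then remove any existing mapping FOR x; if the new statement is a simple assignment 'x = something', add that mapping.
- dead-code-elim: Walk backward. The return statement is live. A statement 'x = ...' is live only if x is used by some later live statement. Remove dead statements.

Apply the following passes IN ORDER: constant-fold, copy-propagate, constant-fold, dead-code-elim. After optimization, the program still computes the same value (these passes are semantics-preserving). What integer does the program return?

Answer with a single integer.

Initial IR:
  a = 1
  u = a + 3
  t = 2
  v = 2
  x = v - 2
  return v
After constant-fold (6 stmts):
  a = 1
  u = a + 3
  t = 2
  v = 2
  x = v - 2
  return v
After copy-propagate (6 stmts):
  a = 1
  u = 1 + 3
  t = 2
  v = 2
  x = 2 - 2
  return 2
After constant-fold (6 stmts):
  a = 1
  u = 4
  t = 2
  v = 2
  x = 0
  return 2
After dead-code-elim (1 stmts):
  return 2
Evaluate:
  a = 1  =>  a = 1
  u = a + 3  =>  u = 4
  t = 2  =>  t = 2
  v = 2  =>  v = 2
  x = v - 2  =>  x = 0
  return v = 2

Answer: 2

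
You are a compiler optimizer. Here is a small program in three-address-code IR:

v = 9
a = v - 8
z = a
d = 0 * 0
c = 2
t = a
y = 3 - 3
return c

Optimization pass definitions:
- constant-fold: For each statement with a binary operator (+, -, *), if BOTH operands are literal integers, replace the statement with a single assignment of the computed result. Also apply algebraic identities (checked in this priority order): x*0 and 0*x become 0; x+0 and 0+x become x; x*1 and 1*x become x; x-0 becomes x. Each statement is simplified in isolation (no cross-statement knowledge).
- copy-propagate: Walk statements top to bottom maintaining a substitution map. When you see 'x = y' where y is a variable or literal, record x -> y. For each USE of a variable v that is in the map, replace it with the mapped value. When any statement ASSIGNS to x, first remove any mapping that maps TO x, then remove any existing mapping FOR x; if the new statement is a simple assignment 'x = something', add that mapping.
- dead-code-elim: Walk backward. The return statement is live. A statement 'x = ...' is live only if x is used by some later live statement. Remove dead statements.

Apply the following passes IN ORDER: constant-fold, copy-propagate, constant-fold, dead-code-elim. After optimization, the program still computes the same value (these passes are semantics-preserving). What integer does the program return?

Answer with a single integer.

Initial IR:
  v = 9
  a = v - 8
  z = a
  d = 0 * 0
  c = 2
  t = a
  y = 3 - 3
  return c
After constant-fold (8 stmts):
  v = 9
  a = v - 8
  z = a
  d = 0
  c = 2
  t = a
  y = 0
  return c
After copy-propagate (8 stmts):
  v = 9
  a = 9 - 8
  z = a
  d = 0
  c = 2
  t = a
  y = 0
  return 2
After constant-fold (8 stmts):
  v = 9
  a = 1
  z = a
  d = 0
  c = 2
  t = a
  y = 0
  return 2
After dead-code-elim (1 stmts):
  return 2
Evaluate:
  v = 9  =>  v = 9
  a = v - 8  =>  a = 1
  z = a  =>  z = 1
  d = 0 * 0  =>  d = 0
  c = 2  =>  c = 2
  t = a  =>  t = 1
  y = 3 - 3  =>  y = 0
  return c = 2

Answer: 2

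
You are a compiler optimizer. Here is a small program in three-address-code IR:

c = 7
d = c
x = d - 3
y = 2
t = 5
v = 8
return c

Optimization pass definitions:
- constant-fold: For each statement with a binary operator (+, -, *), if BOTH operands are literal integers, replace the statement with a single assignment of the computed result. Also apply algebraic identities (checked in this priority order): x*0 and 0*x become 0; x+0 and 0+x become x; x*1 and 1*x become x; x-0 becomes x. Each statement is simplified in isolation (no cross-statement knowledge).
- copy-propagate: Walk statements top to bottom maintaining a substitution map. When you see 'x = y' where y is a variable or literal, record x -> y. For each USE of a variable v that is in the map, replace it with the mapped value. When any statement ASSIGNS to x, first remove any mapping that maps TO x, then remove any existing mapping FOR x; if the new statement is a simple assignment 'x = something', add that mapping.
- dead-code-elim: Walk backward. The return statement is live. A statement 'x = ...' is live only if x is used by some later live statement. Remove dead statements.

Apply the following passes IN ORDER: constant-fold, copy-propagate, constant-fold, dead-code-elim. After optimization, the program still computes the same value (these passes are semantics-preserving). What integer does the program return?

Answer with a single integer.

Answer: 7

Derivation:
Initial IR:
  c = 7
  d = c
  x = d - 3
  y = 2
  t = 5
  v = 8
  return c
After constant-fold (7 stmts):
  c = 7
  d = c
  x = d - 3
  y = 2
  t = 5
  v = 8
  return c
After copy-propagate (7 stmts):
  c = 7
  d = 7
  x = 7 - 3
  y = 2
  t = 5
  v = 8
  return 7
After constant-fold (7 stmts):
  c = 7
  d = 7
  x = 4
  y = 2
  t = 5
  v = 8
  return 7
After dead-code-elim (1 stmts):
  return 7
Evaluate:
  c = 7  =>  c = 7
  d = c  =>  d = 7
  x = d - 3  =>  x = 4
  y = 2  =>  y = 2
  t = 5  =>  t = 5
  v = 8  =>  v = 8
  return c = 7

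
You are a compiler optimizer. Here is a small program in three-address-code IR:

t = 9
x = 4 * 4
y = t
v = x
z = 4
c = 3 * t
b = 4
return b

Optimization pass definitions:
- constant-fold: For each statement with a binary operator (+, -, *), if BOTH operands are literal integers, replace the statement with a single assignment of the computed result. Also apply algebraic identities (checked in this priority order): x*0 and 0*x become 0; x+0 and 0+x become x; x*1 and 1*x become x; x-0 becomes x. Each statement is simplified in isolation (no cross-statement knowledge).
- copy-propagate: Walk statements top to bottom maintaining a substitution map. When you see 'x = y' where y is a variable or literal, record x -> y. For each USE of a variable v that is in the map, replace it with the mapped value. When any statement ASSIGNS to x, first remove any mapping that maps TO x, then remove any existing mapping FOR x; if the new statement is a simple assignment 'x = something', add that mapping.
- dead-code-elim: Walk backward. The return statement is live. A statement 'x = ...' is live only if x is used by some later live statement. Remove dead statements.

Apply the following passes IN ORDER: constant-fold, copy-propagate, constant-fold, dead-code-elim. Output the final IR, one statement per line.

Answer: return 4

Derivation:
Initial IR:
  t = 9
  x = 4 * 4
  y = t
  v = x
  z = 4
  c = 3 * t
  b = 4
  return b
After constant-fold (8 stmts):
  t = 9
  x = 16
  y = t
  v = x
  z = 4
  c = 3 * t
  b = 4
  return b
After copy-propagate (8 stmts):
  t = 9
  x = 16
  y = 9
  v = 16
  z = 4
  c = 3 * 9
  b = 4
  return 4
After constant-fold (8 stmts):
  t = 9
  x = 16
  y = 9
  v = 16
  z = 4
  c = 27
  b = 4
  return 4
After dead-code-elim (1 stmts):
  return 4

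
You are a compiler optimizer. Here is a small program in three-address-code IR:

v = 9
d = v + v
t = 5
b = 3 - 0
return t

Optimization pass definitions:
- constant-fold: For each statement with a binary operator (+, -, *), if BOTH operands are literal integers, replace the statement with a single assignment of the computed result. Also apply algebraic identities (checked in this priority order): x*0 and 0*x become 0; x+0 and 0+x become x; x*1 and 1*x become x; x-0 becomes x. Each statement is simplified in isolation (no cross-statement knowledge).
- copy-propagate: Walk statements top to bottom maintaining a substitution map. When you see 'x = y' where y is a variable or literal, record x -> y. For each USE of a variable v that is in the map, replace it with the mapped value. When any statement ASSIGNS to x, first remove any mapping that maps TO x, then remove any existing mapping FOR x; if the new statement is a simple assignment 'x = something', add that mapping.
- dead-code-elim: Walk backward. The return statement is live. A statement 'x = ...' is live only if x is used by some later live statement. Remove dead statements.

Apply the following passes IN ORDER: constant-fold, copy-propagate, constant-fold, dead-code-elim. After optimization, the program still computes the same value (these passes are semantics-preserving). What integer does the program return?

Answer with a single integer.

Initial IR:
  v = 9
  d = v + v
  t = 5
  b = 3 - 0
  return t
After constant-fold (5 stmts):
  v = 9
  d = v + v
  t = 5
  b = 3
  return t
After copy-propagate (5 stmts):
  v = 9
  d = 9 + 9
  t = 5
  b = 3
  return 5
After constant-fold (5 stmts):
  v = 9
  d = 18
  t = 5
  b = 3
  return 5
After dead-code-elim (1 stmts):
  return 5
Evaluate:
  v = 9  =>  v = 9
  d = v + v  =>  d = 18
  t = 5  =>  t = 5
  b = 3 - 0  =>  b = 3
  return t = 5

Answer: 5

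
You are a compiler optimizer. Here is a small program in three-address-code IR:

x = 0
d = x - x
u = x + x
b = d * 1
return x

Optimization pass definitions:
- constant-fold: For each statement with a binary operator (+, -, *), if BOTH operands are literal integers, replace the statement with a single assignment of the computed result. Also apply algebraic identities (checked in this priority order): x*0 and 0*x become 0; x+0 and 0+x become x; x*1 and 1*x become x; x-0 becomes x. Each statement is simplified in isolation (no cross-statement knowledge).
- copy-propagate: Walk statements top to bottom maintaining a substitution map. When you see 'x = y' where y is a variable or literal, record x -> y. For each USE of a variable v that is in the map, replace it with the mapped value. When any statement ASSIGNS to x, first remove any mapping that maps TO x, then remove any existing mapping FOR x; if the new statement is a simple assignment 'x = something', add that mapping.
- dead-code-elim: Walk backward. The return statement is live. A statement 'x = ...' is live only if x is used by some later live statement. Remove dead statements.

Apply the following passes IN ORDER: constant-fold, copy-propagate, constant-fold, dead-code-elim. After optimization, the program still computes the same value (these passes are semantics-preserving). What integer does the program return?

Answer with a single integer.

Answer: 0

Derivation:
Initial IR:
  x = 0
  d = x - x
  u = x + x
  b = d * 1
  return x
After constant-fold (5 stmts):
  x = 0
  d = x - x
  u = x + x
  b = d
  return x
After copy-propagate (5 stmts):
  x = 0
  d = 0 - 0
  u = 0 + 0
  b = d
  return 0
After constant-fold (5 stmts):
  x = 0
  d = 0
  u = 0
  b = d
  return 0
After dead-code-elim (1 stmts):
  return 0
Evaluate:
  x = 0  =>  x = 0
  d = x - x  =>  d = 0
  u = x + x  =>  u = 0
  b = d * 1  =>  b = 0
  return x = 0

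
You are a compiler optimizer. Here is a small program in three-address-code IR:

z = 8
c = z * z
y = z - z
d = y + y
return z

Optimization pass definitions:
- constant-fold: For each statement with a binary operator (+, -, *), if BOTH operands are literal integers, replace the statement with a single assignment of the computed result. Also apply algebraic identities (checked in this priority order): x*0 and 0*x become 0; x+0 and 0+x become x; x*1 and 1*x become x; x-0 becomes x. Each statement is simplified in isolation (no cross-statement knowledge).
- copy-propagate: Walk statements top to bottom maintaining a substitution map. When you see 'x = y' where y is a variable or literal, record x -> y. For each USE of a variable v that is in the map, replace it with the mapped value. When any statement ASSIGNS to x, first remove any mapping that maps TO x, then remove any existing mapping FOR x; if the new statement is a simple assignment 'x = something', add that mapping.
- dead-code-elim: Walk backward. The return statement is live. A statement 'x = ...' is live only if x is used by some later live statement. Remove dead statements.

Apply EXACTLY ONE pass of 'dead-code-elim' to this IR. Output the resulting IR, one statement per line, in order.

Answer: z = 8
return z

Derivation:
Applying dead-code-elim statement-by-statement:
  [5] return z  -> KEEP (return); live=['z']
  [4] d = y + y  -> DEAD (d not live)
  [3] y = z - z  -> DEAD (y not live)
  [2] c = z * z  -> DEAD (c not live)
  [1] z = 8  -> KEEP; live=[]
Result (2 stmts):
  z = 8
  return z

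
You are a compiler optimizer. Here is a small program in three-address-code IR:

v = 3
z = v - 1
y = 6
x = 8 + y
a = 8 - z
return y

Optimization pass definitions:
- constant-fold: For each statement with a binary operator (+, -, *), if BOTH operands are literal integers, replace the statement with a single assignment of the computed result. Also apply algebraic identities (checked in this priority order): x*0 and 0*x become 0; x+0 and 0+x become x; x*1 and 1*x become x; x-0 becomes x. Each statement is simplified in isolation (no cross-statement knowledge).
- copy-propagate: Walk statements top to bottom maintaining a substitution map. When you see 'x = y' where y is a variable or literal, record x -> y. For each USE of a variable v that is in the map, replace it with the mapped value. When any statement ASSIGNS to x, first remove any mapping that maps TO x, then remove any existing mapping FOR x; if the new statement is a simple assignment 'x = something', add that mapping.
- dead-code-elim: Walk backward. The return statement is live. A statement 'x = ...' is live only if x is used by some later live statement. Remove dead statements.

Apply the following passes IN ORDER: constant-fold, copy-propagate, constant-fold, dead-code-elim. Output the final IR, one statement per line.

Answer: return 6

Derivation:
Initial IR:
  v = 3
  z = v - 1
  y = 6
  x = 8 + y
  a = 8 - z
  return y
After constant-fold (6 stmts):
  v = 3
  z = v - 1
  y = 6
  x = 8 + y
  a = 8 - z
  return y
After copy-propagate (6 stmts):
  v = 3
  z = 3 - 1
  y = 6
  x = 8 + 6
  a = 8 - z
  return 6
After constant-fold (6 stmts):
  v = 3
  z = 2
  y = 6
  x = 14
  a = 8 - z
  return 6
After dead-code-elim (1 stmts):
  return 6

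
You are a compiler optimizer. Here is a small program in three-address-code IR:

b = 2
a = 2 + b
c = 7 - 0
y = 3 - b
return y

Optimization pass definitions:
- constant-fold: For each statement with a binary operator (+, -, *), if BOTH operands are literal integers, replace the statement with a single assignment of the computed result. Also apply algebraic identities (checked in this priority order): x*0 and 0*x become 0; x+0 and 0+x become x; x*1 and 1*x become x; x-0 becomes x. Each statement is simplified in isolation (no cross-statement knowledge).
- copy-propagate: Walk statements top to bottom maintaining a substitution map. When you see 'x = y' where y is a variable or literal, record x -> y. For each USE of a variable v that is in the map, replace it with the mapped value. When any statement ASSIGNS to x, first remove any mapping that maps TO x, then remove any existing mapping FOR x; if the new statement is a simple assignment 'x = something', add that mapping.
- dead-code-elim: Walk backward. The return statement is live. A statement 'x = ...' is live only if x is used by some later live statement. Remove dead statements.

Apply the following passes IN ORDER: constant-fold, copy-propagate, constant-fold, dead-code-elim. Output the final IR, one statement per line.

Answer: y = 1
return y

Derivation:
Initial IR:
  b = 2
  a = 2 + b
  c = 7 - 0
  y = 3 - b
  return y
After constant-fold (5 stmts):
  b = 2
  a = 2 + b
  c = 7
  y = 3 - b
  return y
After copy-propagate (5 stmts):
  b = 2
  a = 2 + 2
  c = 7
  y = 3 - 2
  return y
After constant-fold (5 stmts):
  b = 2
  a = 4
  c = 7
  y = 1
  return y
After dead-code-elim (2 stmts):
  y = 1
  return y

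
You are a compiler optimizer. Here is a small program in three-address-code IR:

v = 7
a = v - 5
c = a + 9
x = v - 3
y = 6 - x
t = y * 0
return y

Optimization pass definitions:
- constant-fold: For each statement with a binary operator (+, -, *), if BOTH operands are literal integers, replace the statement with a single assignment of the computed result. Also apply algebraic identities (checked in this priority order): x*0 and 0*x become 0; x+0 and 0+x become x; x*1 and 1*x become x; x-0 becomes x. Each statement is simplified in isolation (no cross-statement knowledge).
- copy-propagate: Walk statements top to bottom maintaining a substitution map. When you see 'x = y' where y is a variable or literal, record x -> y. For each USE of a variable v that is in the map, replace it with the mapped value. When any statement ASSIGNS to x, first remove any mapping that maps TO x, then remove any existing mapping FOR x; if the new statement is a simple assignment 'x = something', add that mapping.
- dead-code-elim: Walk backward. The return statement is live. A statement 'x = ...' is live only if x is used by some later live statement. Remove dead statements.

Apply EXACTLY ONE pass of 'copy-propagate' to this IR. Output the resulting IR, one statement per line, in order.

Applying copy-propagate statement-by-statement:
  [1] v = 7  (unchanged)
  [2] a = v - 5  -> a = 7 - 5
  [3] c = a + 9  (unchanged)
  [4] x = v - 3  -> x = 7 - 3
  [5] y = 6 - x  (unchanged)
  [6] t = y * 0  (unchanged)
  [7] return y  (unchanged)
Result (7 stmts):
  v = 7
  a = 7 - 5
  c = a + 9
  x = 7 - 3
  y = 6 - x
  t = y * 0
  return y

Answer: v = 7
a = 7 - 5
c = a + 9
x = 7 - 3
y = 6 - x
t = y * 0
return y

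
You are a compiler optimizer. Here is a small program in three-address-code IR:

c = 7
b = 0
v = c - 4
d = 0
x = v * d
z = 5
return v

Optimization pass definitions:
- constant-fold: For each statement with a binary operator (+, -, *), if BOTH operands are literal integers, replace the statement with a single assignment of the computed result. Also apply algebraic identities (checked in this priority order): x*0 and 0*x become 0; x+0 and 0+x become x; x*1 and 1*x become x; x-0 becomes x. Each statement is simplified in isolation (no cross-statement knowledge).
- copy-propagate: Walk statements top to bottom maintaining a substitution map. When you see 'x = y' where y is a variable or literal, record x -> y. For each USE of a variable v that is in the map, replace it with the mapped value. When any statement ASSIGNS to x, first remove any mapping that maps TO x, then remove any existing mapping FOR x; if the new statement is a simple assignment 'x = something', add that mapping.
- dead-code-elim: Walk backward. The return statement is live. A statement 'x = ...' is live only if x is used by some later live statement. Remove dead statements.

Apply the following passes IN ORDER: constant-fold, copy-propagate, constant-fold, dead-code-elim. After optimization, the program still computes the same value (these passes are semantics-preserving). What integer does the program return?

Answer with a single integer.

Answer: 3

Derivation:
Initial IR:
  c = 7
  b = 0
  v = c - 4
  d = 0
  x = v * d
  z = 5
  return v
After constant-fold (7 stmts):
  c = 7
  b = 0
  v = c - 4
  d = 0
  x = v * d
  z = 5
  return v
After copy-propagate (7 stmts):
  c = 7
  b = 0
  v = 7 - 4
  d = 0
  x = v * 0
  z = 5
  return v
After constant-fold (7 stmts):
  c = 7
  b = 0
  v = 3
  d = 0
  x = 0
  z = 5
  return v
After dead-code-elim (2 stmts):
  v = 3
  return v
Evaluate:
  c = 7  =>  c = 7
  b = 0  =>  b = 0
  v = c - 4  =>  v = 3
  d = 0  =>  d = 0
  x = v * d  =>  x = 0
  z = 5  =>  z = 5
  return v = 3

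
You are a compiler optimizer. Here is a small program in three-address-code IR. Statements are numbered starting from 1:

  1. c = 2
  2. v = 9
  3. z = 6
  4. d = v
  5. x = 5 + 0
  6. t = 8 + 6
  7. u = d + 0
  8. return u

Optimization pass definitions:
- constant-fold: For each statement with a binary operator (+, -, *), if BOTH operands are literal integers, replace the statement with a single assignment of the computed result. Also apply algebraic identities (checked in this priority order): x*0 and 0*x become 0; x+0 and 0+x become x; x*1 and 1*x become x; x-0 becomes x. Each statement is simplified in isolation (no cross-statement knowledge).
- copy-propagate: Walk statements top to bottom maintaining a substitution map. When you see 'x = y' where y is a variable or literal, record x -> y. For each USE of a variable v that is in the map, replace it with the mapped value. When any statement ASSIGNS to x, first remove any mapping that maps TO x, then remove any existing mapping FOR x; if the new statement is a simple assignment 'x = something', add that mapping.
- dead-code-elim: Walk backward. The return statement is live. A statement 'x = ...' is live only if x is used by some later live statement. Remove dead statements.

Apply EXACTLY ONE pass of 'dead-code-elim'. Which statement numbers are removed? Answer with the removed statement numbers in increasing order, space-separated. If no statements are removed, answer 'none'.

Answer: 1 3 5 6

Derivation:
Backward liveness scan:
Stmt 1 'c = 2': DEAD (c not in live set [])
Stmt 2 'v = 9': KEEP (v is live); live-in = []
Stmt 3 'z = 6': DEAD (z not in live set ['v'])
Stmt 4 'd = v': KEEP (d is live); live-in = ['v']
Stmt 5 'x = 5 + 0': DEAD (x not in live set ['d'])
Stmt 6 't = 8 + 6': DEAD (t not in live set ['d'])
Stmt 7 'u = d + 0': KEEP (u is live); live-in = ['d']
Stmt 8 'return u': KEEP (return); live-in = ['u']
Removed statement numbers: [1, 3, 5, 6]
Surviving IR:
  v = 9
  d = v
  u = d + 0
  return u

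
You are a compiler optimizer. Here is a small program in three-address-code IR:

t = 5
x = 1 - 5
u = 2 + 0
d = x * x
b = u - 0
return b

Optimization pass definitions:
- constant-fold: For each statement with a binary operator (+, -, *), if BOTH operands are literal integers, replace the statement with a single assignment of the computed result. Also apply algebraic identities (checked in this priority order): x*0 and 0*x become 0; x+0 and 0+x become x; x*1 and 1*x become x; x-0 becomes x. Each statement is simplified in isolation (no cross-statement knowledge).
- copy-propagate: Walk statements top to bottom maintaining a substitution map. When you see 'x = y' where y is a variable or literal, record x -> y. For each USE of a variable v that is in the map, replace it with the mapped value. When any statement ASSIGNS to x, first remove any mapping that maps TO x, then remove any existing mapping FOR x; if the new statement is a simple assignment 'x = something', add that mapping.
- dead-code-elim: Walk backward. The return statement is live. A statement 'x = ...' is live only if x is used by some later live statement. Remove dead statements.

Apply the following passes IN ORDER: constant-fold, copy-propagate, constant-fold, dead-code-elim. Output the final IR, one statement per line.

Initial IR:
  t = 5
  x = 1 - 5
  u = 2 + 0
  d = x * x
  b = u - 0
  return b
After constant-fold (6 stmts):
  t = 5
  x = -4
  u = 2
  d = x * x
  b = u
  return b
After copy-propagate (6 stmts):
  t = 5
  x = -4
  u = 2
  d = -4 * -4
  b = 2
  return 2
After constant-fold (6 stmts):
  t = 5
  x = -4
  u = 2
  d = 16
  b = 2
  return 2
After dead-code-elim (1 stmts):
  return 2

Answer: return 2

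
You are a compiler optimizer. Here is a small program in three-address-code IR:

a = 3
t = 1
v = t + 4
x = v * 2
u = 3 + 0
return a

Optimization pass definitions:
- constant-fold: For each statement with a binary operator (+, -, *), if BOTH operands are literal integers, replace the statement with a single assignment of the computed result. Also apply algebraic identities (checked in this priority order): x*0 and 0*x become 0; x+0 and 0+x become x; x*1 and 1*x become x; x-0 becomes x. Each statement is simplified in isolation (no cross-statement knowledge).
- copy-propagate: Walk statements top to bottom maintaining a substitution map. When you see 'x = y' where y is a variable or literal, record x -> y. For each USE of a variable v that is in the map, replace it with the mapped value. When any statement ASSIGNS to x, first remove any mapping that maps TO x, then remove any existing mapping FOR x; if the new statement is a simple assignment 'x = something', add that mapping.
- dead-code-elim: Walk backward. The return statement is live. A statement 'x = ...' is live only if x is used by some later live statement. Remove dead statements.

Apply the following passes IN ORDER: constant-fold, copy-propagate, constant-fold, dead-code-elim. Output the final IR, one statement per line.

Answer: return 3

Derivation:
Initial IR:
  a = 3
  t = 1
  v = t + 4
  x = v * 2
  u = 3 + 0
  return a
After constant-fold (6 stmts):
  a = 3
  t = 1
  v = t + 4
  x = v * 2
  u = 3
  return a
After copy-propagate (6 stmts):
  a = 3
  t = 1
  v = 1 + 4
  x = v * 2
  u = 3
  return 3
After constant-fold (6 stmts):
  a = 3
  t = 1
  v = 5
  x = v * 2
  u = 3
  return 3
After dead-code-elim (1 stmts):
  return 3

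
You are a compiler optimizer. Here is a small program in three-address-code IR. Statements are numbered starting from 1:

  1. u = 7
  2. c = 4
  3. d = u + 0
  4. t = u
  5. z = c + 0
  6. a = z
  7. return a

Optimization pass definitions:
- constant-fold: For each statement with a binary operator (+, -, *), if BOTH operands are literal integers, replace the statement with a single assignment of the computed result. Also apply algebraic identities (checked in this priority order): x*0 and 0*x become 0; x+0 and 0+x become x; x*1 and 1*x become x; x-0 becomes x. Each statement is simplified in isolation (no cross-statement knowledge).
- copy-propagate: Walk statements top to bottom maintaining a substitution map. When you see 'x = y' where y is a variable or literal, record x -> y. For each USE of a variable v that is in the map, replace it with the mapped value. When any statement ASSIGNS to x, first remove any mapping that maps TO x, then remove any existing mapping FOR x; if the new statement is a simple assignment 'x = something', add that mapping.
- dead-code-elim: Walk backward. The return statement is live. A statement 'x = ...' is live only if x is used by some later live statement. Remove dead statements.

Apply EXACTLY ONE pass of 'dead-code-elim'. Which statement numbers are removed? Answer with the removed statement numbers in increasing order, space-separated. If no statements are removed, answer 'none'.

Backward liveness scan:
Stmt 1 'u = 7': DEAD (u not in live set [])
Stmt 2 'c = 4': KEEP (c is live); live-in = []
Stmt 3 'd = u + 0': DEAD (d not in live set ['c'])
Stmt 4 't = u': DEAD (t not in live set ['c'])
Stmt 5 'z = c + 0': KEEP (z is live); live-in = ['c']
Stmt 6 'a = z': KEEP (a is live); live-in = ['z']
Stmt 7 'return a': KEEP (return); live-in = ['a']
Removed statement numbers: [1, 3, 4]
Surviving IR:
  c = 4
  z = c + 0
  a = z
  return a

Answer: 1 3 4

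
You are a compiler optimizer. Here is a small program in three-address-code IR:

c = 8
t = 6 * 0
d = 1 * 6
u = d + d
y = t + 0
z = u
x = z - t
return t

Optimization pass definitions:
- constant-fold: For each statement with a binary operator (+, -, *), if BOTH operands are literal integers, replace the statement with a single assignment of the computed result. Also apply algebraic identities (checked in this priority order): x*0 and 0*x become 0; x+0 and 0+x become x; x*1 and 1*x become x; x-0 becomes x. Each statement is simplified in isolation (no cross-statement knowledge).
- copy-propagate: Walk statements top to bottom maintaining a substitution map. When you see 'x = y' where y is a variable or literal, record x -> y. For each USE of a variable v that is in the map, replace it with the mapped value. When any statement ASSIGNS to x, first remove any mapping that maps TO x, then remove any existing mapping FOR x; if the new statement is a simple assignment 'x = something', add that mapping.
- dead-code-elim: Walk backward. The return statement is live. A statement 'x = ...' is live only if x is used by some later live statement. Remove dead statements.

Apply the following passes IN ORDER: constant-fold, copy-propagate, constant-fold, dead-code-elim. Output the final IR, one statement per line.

Initial IR:
  c = 8
  t = 6 * 0
  d = 1 * 6
  u = d + d
  y = t + 0
  z = u
  x = z - t
  return t
After constant-fold (8 stmts):
  c = 8
  t = 0
  d = 6
  u = d + d
  y = t
  z = u
  x = z - t
  return t
After copy-propagate (8 stmts):
  c = 8
  t = 0
  d = 6
  u = 6 + 6
  y = 0
  z = u
  x = u - 0
  return 0
After constant-fold (8 stmts):
  c = 8
  t = 0
  d = 6
  u = 12
  y = 0
  z = u
  x = u
  return 0
After dead-code-elim (1 stmts):
  return 0

Answer: return 0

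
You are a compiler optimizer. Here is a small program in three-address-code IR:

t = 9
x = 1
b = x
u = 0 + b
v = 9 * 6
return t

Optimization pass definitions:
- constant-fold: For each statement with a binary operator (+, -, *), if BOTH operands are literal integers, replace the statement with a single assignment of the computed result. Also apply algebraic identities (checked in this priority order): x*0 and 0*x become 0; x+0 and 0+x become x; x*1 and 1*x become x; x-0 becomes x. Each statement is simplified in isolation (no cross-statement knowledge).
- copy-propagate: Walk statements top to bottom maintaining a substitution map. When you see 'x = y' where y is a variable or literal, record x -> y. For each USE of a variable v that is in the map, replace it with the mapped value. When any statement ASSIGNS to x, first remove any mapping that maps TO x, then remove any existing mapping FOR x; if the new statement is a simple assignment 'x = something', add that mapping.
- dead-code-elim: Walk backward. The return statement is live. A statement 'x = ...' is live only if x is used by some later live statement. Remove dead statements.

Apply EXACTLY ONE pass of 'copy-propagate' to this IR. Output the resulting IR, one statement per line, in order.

Answer: t = 9
x = 1
b = 1
u = 0 + 1
v = 9 * 6
return 9

Derivation:
Applying copy-propagate statement-by-statement:
  [1] t = 9  (unchanged)
  [2] x = 1  (unchanged)
  [3] b = x  -> b = 1
  [4] u = 0 + b  -> u = 0 + 1
  [5] v = 9 * 6  (unchanged)
  [6] return t  -> return 9
Result (6 stmts):
  t = 9
  x = 1
  b = 1
  u = 0 + 1
  v = 9 * 6
  return 9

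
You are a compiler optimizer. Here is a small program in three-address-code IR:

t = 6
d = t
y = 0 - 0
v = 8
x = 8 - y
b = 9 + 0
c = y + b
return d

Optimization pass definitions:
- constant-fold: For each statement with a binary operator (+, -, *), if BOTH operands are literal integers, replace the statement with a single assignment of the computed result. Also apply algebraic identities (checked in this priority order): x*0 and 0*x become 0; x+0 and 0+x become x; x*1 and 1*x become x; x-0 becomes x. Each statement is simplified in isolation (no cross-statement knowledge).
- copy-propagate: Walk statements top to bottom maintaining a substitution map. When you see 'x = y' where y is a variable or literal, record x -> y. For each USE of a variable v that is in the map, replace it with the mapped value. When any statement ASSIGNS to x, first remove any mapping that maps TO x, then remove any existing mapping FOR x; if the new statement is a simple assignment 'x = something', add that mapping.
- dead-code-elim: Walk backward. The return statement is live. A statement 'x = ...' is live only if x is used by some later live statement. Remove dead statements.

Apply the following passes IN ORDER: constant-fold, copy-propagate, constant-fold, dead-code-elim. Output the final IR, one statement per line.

Answer: return 6

Derivation:
Initial IR:
  t = 6
  d = t
  y = 0 - 0
  v = 8
  x = 8 - y
  b = 9 + 0
  c = y + b
  return d
After constant-fold (8 stmts):
  t = 6
  d = t
  y = 0
  v = 8
  x = 8 - y
  b = 9
  c = y + b
  return d
After copy-propagate (8 stmts):
  t = 6
  d = 6
  y = 0
  v = 8
  x = 8 - 0
  b = 9
  c = 0 + 9
  return 6
After constant-fold (8 stmts):
  t = 6
  d = 6
  y = 0
  v = 8
  x = 8
  b = 9
  c = 9
  return 6
After dead-code-elim (1 stmts):
  return 6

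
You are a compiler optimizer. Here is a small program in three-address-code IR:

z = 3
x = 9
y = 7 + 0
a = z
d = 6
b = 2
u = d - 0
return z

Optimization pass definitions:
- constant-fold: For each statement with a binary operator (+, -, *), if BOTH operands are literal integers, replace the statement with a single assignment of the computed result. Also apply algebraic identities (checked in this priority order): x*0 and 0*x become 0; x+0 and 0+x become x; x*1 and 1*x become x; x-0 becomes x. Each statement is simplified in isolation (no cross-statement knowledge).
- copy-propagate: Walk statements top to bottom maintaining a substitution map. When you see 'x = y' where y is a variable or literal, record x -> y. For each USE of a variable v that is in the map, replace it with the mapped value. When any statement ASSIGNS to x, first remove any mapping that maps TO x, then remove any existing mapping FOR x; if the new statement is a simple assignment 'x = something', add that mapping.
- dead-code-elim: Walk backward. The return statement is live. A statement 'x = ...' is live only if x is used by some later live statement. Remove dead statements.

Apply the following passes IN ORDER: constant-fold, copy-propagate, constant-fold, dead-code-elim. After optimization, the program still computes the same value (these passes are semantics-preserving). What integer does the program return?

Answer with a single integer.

Answer: 3

Derivation:
Initial IR:
  z = 3
  x = 9
  y = 7 + 0
  a = z
  d = 6
  b = 2
  u = d - 0
  return z
After constant-fold (8 stmts):
  z = 3
  x = 9
  y = 7
  a = z
  d = 6
  b = 2
  u = d
  return z
After copy-propagate (8 stmts):
  z = 3
  x = 9
  y = 7
  a = 3
  d = 6
  b = 2
  u = 6
  return 3
After constant-fold (8 stmts):
  z = 3
  x = 9
  y = 7
  a = 3
  d = 6
  b = 2
  u = 6
  return 3
After dead-code-elim (1 stmts):
  return 3
Evaluate:
  z = 3  =>  z = 3
  x = 9  =>  x = 9
  y = 7 + 0  =>  y = 7
  a = z  =>  a = 3
  d = 6  =>  d = 6
  b = 2  =>  b = 2
  u = d - 0  =>  u = 6
  return z = 3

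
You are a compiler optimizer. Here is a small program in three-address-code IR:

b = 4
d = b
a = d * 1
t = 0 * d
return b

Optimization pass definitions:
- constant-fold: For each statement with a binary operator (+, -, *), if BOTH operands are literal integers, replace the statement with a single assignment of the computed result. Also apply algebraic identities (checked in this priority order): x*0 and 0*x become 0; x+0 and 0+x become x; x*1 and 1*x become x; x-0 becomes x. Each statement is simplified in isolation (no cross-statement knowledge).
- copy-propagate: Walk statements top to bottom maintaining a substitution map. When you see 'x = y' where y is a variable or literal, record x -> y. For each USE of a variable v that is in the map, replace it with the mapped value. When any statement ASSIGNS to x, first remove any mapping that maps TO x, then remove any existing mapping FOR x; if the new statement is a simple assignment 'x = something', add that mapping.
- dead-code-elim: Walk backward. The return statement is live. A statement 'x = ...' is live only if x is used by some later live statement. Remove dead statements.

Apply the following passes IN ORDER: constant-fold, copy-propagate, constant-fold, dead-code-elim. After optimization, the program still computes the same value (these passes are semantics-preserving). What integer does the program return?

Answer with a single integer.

Answer: 4

Derivation:
Initial IR:
  b = 4
  d = b
  a = d * 1
  t = 0 * d
  return b
After constant-fold (5 stmts):
  b = 4
  d = b
  a = d
  t = 0
  return b
After copy-propagate (5 stmts):
  b = 4
  d = 4
  a = 4
  t = 0
  return 4
After constant-fold (5 stmts):
  b = 4
  d = 4
  a = 4
  t = 0
  return 4
After dead-code-elim (1 stmts):
  return 4
Evaluate:
  b = 4  =>  b = 4
  d = b  =>  d = 4
  a = d * 1  =>  a = 4
  t = 0 * d  =>  t = 0
  return b = 4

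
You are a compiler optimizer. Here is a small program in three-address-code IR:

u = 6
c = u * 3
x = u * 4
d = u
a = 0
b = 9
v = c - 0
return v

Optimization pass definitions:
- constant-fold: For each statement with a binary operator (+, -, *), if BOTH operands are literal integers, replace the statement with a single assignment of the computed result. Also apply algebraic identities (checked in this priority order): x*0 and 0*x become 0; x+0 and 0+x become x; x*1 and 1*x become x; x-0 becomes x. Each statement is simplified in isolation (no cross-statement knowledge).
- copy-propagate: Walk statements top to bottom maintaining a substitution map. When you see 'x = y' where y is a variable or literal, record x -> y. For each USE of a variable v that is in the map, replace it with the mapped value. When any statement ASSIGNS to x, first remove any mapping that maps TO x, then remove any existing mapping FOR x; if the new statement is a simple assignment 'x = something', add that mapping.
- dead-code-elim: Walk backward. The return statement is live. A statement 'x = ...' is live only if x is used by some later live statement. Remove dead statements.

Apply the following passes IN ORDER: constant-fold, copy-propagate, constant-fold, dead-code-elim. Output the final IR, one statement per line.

Answer: c = 18
return c

Derivation:
Initial IR:
  u = 6
  c = u * 3
  x = u * 4
  d = u
  a = 0
  b = 9
  v = c - 0
  return v
After constant-fold (8 stmts):
  u = 6
  c = u * 3
  x = u * 4
  d = u
  a = 0
  b = 9
  v = c
  return v
After copy-propagate (8 stmts):
  u = 6
  c = 6 * 3
  x = 6 * 4
  d = 6
  a = 0
  b = 9
  v = c
  return c
After constant-fold (8 stmts):
  u = 6
  c = 18
  x = 24
  d = 6
  a = 0
  b = 9
  v = c
  return c
After dead-code-elim (2 stmts):
  c = 18
  return c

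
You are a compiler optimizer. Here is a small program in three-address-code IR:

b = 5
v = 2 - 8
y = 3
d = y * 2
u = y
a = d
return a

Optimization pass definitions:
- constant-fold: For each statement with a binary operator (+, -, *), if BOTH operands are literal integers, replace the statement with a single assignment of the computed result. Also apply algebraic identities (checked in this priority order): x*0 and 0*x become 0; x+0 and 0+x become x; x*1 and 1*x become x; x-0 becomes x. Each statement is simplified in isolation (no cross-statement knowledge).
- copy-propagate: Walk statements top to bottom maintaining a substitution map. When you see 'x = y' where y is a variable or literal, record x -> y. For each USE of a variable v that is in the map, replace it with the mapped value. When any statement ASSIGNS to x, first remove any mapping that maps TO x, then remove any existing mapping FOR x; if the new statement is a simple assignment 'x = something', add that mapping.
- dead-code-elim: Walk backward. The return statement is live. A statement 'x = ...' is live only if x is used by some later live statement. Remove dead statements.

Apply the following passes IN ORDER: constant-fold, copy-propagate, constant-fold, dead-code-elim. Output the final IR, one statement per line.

Initial IR:
  b = 5
  v = 2 - 8
  y = 3
  d = y * 2
  u = y
  a = d
  return a
After constant-fold (7 stmts):
  b = 5
  v = -6
  y = 3
  d = y * 2
  u = y
  a = d
  return a
After copy-propagate (7 stmts):
  b = 5
  v = -6
  y = 3
  d = 3 * 2
  u = 3
  a = d
  return d
After constant-fold (7 stmts):
  b = 5
  v = -6
  y = 3
  d = 6
  u = 3
  a = d
  return d
After dead-code-elim (2 stmts):
  d = 6
  return d

Answer: d = 6
return d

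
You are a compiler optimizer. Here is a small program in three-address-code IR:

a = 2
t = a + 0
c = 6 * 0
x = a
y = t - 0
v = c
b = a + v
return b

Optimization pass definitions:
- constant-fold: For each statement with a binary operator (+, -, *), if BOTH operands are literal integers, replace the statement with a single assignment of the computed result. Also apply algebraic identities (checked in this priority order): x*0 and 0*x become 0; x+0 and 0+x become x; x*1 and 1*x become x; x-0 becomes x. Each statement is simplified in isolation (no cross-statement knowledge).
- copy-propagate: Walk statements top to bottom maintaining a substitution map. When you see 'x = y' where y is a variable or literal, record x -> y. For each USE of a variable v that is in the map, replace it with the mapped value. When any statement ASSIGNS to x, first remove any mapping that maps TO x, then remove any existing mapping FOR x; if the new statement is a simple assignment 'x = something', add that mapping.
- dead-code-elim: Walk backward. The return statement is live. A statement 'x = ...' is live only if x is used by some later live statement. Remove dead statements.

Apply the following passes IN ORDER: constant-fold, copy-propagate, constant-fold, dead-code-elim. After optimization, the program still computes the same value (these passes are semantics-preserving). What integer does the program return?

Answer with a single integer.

Answer: 2

Derivation:
Initial IR:
  a = 2
  t = a + 0
  c = 6 * 0
  x = a
  y = t - 0
  v = c
  b = a + v
  return b
After constant-fold (8 stmts):
  a = 2
  t = a
  c = 0
  x = a
  y = t
  v = c
  b = a + v
  return b
After copy-propagate (8 stmts):
  a = 2
  t = 2
  c = 0
  x = 2
  y = 2
  v = 0
  b = 2 + 0
  return b
After constant-fold (8 stmts):
  a = 2
  t = 2
  c = 0
  x = 2
  y = 2
  v = 0
  b = 2
  return b
After dead-code-elim (2 stmts):
  b = 2
  return b
Evaluate:
  a = 2  =>  a = 2
  t = a + 0  =>  t = 2
  c = 6 * 0  =>  c = 0
  x = a  =>  x = 2
  y = t - 0  =>  y = 2
  v = c  =>  v = 0
  b = a + v  =>  b = 2
  return b = 2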